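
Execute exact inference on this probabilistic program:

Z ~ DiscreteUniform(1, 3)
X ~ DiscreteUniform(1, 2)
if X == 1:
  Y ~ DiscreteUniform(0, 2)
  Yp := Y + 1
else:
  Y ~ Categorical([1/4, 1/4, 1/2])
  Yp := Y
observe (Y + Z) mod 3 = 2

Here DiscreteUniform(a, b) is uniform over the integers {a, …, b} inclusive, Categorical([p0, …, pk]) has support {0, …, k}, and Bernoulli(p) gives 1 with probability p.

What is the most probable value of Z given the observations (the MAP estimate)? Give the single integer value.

argmax_v P(Z = v | obs) = 3

Enumerate traces; 6 have nonzero weight after conditioning:
  (Z=1, X=1, Y=1) weight 1/18
  (Z=1, X=2, Y=1) weight 1/24
  (Z=2, X=1, Y=0) weight 1/18
  (Z=2, X=2, Y=0) weight 1/24
  (Z=3, X=1, Y=2) weight 1/18
  (Z=3, X=2, Y=2) weight 1/12
Group by Z:
  weight(Z=1) = 7/72
  weight(Z=2) = 7/72
  weight(Z=3) = 5/36
Total weight = 7/72 + 7/72 + 5/36 = 1/3
P(Z=1 | obs) = 7/72 / 1/3 = 7/24
P(Z=2 | obs) = 7/72 / 1/3 = 7/24
P(Z=3 | obs) = 5/36 / 1/3 = 5/12
argmax = 3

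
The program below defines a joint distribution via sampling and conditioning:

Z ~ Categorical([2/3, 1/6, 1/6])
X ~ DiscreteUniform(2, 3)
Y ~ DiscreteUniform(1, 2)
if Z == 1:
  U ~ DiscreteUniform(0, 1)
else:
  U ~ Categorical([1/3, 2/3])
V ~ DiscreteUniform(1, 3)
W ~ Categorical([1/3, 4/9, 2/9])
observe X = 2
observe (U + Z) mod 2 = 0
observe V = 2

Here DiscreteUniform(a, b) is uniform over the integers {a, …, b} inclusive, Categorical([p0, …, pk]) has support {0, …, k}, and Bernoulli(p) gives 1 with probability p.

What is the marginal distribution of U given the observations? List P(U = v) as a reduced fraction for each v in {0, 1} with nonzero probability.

Enumerate traces; 18 have nonzero weight after conditioning:
  (Z=0, X=2, Y=1, U=0, V=2, W=0) weight 1/162
  (Z=0, X=2, Y=1, U=0, V=2, W=1) weight 2/243
  (Z=0, X=2, Y=1, U=0, V=2, W=2) weight 1/243
  (Z=0, X=2, Y=2, U=0, V=2, W=0) weight 1/162
  (Z=0, X=2, Y=2, U=0, V=2, W=1) weight 2/243
  (Z=0, X=2, Y=2, U=0, V=2, W=2) weight 1/243
  (Z=1, X=2, Y=1, U=1, V=2, W=0) weight 1/432
  (Z=1, X=2, Y=1, U=1, V=2, W=1) weight 1/324
  … 10 more
Group by U:
  weight(U=0) = 5/108
  weight(U=1) = 1/72
Total weight = 5/108 + 1/72 = 13/216
P(U=0 | obs) = 5/108 / 13/216 = 10/13
P(U=1 | obs) = 1/72 / 13/216 = 3/13

P(U=0) = 10/13, P(U=1) = 3/13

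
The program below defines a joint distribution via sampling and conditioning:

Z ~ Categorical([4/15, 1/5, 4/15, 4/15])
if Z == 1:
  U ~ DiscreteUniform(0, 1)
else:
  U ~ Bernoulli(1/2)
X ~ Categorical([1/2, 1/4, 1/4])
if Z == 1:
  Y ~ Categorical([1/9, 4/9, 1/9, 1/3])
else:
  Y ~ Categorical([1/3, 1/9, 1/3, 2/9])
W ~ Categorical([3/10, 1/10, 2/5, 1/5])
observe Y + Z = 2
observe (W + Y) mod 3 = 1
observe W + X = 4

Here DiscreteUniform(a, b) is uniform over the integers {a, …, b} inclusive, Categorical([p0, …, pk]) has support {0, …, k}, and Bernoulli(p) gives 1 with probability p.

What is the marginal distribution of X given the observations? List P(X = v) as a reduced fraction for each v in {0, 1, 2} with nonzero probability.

Enumerate traces; 4 have nonzero weight after conditioning:
  (Z=0, U=0, X=2, Y=2, W=2) weight 1/225
  (Z=0, U=1, X=2, Y=2, W=2) weight 1/225
  (Z=1, U=0, X=1, Y=1, W=3) weight 1/450
  (Z=1, U=1, X=1, Y=1, W=3) weight 1/450
Group by X:
  weight(X=1) = 1/225
  weight(X=2) = 2/225
Total weight = 1/225 + 2/225 = 1/75
P(X=1 | obs) = 1/225 / 1/75 = 1/3
P(X=2 | obs) = 2/225 / 1/75 = 2/3

P(X=1) = 1/3, P(X=2) = 2/3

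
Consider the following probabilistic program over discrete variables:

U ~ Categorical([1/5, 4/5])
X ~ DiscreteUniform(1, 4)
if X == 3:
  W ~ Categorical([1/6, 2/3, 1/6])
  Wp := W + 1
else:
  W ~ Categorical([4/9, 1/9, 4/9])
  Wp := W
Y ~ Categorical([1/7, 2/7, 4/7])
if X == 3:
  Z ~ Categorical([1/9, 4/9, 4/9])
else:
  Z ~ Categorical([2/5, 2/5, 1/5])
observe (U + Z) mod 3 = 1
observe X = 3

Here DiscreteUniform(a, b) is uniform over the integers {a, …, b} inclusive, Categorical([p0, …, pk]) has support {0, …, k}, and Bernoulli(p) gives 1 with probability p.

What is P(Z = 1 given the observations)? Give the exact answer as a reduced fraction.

P(Z = 1 | obs) = 1/2

Enumerate traces; 18 have nonzero weight after conditioning:
  (U=0, X=3, W=0, Y=0, Z=1) weight 1/1890
  (U=0, X=3, W=0, Y=1, Z=1) weight 1/945
  (U=0, X=3, W=0, Y=2, Z=1) weight 2/945
  (U=0, X=3, W=1, Y=0, Z=1) weight 2/945
  (U=0, X=3, W=1, Y=1, Z=1) weight 4/945
  (U=0, X=3, W=1, Y=2, Z=1) weight 8/945
  (U=0, X=3, W=2, Y=0, Z=1) weight 1/1890
  (U=0, X=3, W=2, Y=1, Z=1) weight 1/945
  (U=1, X=3, W=0, Y=0, Z=0) weight 1/1890
  … 9 more
Group by Z:
  weight(Z=0) = 1/45
  weight(Z=1) = 1/45
Total weight = 1/45 + 1/45 = 2/45
P(Z=0 | obs) = 1/45 / 2/45 = 1/2
P(Z=1 | obs) = 1/45 / 2/45 = 1/2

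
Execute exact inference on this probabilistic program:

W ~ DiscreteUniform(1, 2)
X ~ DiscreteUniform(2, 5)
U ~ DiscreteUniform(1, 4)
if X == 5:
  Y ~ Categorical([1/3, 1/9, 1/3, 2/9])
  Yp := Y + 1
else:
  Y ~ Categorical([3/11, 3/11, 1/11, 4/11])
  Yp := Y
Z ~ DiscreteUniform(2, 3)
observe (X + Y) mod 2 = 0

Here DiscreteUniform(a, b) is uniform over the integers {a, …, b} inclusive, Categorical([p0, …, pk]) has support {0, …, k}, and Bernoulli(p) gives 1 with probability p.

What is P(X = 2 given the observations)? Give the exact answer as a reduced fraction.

Enumerate traces; 128 have nonzero weight after conditioning:
  (W=1, X=2, U=1, Y=0, Z=2) weight 3/704
  (W=1, X=2, U=1, Y=0, Z=3) weight 3/704
  (W=1, X=2, U=1, Y=2, Z=2) weight 1/704
  (W=1, X=2, U=1, Y=2, Z=3) weight 1/704
  (W=1, X=2, U=2, Y=0, Z=2) weight 3/704
  (W=1, X=2, U=2, Y=0, Z=3) weight 3/704
  (W=1, X=2, U=2, Y=2, Z=2) weight 1/704
  (W=1, X=2, U=2, Y=2, Z=3) weight 1/704
  (W=1, X=3, U=1, Y=1, Z=2) weight 3/704
  (W=1, X=4, U=1, Y=0, Z=2) weight 3/704
  … 118 more
Group by X:
  weight(X=2) = 1/11
  weight(X=3) = 7/44
  weight(X=4) = 1/11
  weight(X=5) = 1/12
Total weight = 1/11 + 7/44 + 1/11 + 1/12 = 14/33
P(X=2 | obs) = 1/11 / 14/33 = 3/14
P(X=3 | obs) = 7/44 / 14/33 = 3/8
P(X=4 | obs) = 1/11 / 14/33 = 3/14
P(X=5 | obs) = 1/12 / 14/33 = 11/56

P(X = 2 | obs) = 3/14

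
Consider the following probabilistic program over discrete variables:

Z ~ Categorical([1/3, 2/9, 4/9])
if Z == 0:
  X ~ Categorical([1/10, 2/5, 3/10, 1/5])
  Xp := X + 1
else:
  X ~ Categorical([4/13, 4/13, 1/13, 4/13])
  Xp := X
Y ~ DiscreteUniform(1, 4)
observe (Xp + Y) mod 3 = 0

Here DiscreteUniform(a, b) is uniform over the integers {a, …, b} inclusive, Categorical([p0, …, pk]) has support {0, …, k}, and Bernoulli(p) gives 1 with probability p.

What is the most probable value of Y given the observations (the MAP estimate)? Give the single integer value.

Enumerate traces; 15 have nonzero weight after conditioning:
  (Z=0, X=0, Y=2) weight 1/120
  (Z=0, X=1, Y=1) weight 1/30
  (Z=0, X=1, Y=4) weight 1/30
  (Z=0, X=2, Y=3) weight 1/40
  (Z=0, X=3, Y=2) weight 1/60
  (Z=1, X=0, Y=3) weight 2/117
  (Z=1, X=1, Y=2) weight 2/117
  (Z=1, X=2, Y=1) weight 1/234
  … 7 more
Group by Y:
  weight(Y=1) = 3/65
  weight(Y=2) = 119/1560
  weight(Y=3) = 199/1560
  weight(Y=4) = 3/65
Total weight = 3/65 + 119/1560 + 199/1560 + 3/65 = 77/260
P(Y=1 | obs) = 3/65 / 77/260 = 12/77
P(Y=2 | obs) = 119/1560 / 77/260 = 17/66
P(Y=3 | obs) = 199/1560 / 77/260 = 199/462
P(Y=4 | obs) = 3/65 / 77/260 = 12/77
argmax = 3

argmax_v P(Y = v | obs) = 3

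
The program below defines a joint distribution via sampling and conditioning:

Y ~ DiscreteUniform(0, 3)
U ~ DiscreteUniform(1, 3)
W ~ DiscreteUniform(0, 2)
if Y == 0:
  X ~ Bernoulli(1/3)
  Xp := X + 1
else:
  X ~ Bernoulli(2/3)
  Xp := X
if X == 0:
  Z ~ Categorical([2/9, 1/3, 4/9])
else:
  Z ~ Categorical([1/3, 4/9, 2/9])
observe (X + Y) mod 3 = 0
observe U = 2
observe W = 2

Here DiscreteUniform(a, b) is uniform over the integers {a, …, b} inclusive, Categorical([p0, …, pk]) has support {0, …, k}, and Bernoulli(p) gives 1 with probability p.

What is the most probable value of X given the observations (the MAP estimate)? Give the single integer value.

Enumerate traces; 9 have nonzero weight after conditioning:
  (Y=0, U=2, W=2, X=0, Z=0) weight 1/243
  (Y=0, U=2, W=2, X=0, Z=1) weight 1/162
  (Y=0, U=2, W=2, X=0, Z=2) weight 2/243
  (Y=2, U=2, W=2, X=1, Z=0) weight 1/162
  (Y=2, U=2, W=2, X=1, Z=1) weight 2/243
  (Y=2, U=2, W=2, X=1, Z=2) weight 1/243
  (Y=3, U=2, W=2, X=0, Z=0) weight 1/486
  (Y=3, U=2, W=2, X=0, Z=1) weight 1/324
  … 1 more
Group by X:
  weight(X=0) = 1/36
  weight(X=1) = 1/54
Total weight = 1/36 + 1/54 = 5/108
P(X=0 | obs) = 1/36 / 5/108 = 3/5
P(X=1 | obs) = 1/54 / 5/108 = 2/5
argmax = 0

argmax_v P(X = v | obs) = 0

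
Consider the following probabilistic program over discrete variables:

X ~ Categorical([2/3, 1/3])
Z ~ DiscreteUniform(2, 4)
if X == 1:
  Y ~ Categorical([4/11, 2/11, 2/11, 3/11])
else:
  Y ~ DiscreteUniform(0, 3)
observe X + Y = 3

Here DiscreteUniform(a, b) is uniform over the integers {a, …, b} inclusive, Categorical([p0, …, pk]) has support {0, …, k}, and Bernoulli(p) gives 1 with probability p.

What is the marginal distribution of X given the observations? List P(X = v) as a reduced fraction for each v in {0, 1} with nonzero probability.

Enumerate traces; 6 have nonzero weight after conditioning:
  (X=0, Z=2, Y=3) weight 1/18
  (X=0, Z=3, Y=3) weight 1/18
  (X=0, Z=4, Y=3) weight 1/18
  (X=1, Z=2, Y=2) weight 2/99
  (X=1, Z=3, Y=2) weight 2/99
  (X=1, Z=4, Y=2) weight 2/99
Group by X:
  weight(X=0) = 1/6
  weight(X=1) = 2/33
Total weight = 1/6 + 2/33 = 5/22
P(X=0 | obs) = 1/6 / 5/22 = 11/15
P(X=1 | obs) = 2/33 / 5/22 = 4/15

P(X=0) = 11/15, P(X=1) = 4/15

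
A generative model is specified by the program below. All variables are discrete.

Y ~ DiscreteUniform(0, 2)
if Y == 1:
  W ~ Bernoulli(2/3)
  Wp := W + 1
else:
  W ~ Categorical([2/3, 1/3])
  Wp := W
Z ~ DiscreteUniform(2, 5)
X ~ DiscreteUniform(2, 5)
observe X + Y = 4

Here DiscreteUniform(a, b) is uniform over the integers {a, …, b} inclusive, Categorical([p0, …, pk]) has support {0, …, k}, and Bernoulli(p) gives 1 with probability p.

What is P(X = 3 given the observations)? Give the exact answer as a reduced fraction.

Enumerate traces; 24 have nonzero weight after conditioning:
  (Y=0, W=0, Z=2, X=4) weight 1/72
  (Y=0, W=0, Z=3, X=4) weight 1/72
  (Y=0, W=0, Z=4, X=4) weight 1/72
  (Y=0, W=0, Z=5, X=4) weight 1/72
  (Y=0, W=1, Z=2, X=4) weight 1/144
  (Y=0, W=1, Z=3, X=4) weight 1/144
  (Y=0, W=1, Z=4, X=4) weight 1/144
  (Y=0, W=1, Z=5, X=4) weight 1/144
  (Y=1, W=0, Z=2, X=3) weight 1/144
  (Y=2, W=0, Z=2, X=2) weight 1/72
  … 14 more
Group by X:
  weight(X=2) = 1/12
  weight(X=3) = 1/12
  weight(X=4) = 1/12
Total weight = 1/12 + 1/12 + 1/12 = 1/4
P(X=2 | obs) = 1/12 / 1/4 = 1/3
P(X=3 | obs) = 1/12 / 1/4 = 1/3
P(X=4 | obs) = 1/12 / 1/4 = 1/3

P(X = 3 | obs) = 1/3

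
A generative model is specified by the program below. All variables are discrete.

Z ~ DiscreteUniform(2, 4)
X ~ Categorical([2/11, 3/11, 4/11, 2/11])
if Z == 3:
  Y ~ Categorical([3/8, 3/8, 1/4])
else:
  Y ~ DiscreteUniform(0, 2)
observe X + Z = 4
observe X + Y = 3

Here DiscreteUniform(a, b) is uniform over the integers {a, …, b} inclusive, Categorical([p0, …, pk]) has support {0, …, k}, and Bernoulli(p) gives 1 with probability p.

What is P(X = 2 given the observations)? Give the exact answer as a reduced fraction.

Enumerate traces; 2 have nonzero weight after conditioning:
  (Z=2, X=2, Y=1) weight 4/99
  (Z=3, X=1, Y=2) weight 1/44
Group by X:
  weight(X=1) = 1/44
  weight(X=2) = 4/99
Total weight = 1/44 + 4/99 = 25/396
P(X=1 | obs) = 1/44 / 25/396 = 9/25
P(X=2 | obs) = 4/99 / 25/396 = 16/25

P(X = 2 | obs) = 16/25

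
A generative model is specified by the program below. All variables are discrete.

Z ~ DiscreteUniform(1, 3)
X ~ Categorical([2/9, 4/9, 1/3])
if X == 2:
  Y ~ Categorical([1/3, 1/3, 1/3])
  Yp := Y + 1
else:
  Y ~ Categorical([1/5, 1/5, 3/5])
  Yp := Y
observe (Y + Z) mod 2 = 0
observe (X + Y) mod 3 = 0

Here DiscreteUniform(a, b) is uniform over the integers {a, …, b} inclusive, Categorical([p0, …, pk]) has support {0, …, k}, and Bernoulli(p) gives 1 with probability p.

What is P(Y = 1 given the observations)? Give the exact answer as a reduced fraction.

Enumerate traces; 4 have nonzero weight after conditioning:
  (Z=1, X=2, Y=1) weight 1/27
  (Z=2, X=0, Y=0) weight 2/135
  (Z=2, X=1, Y=2) weight 4/45
  (Z=3, X=2, Y=1) weight 1/27
Group by Y:
  weight(Y=0) = 2/135
  weight(Y=1) = 2/27
  weight(Y=2) = 4/45
Total weight = 2/135 + 2/27 + 4/45 = 8/45
P(Y=0 | obs) = 2/135 / 8/45 = 1/12
P(Y=1 | obs) = 2/27 / 8/45 = 5/12
P(Y=2 | obs) = 4/45 / 8/45 = 1/2

P(Y = 1 | obs) = 5/12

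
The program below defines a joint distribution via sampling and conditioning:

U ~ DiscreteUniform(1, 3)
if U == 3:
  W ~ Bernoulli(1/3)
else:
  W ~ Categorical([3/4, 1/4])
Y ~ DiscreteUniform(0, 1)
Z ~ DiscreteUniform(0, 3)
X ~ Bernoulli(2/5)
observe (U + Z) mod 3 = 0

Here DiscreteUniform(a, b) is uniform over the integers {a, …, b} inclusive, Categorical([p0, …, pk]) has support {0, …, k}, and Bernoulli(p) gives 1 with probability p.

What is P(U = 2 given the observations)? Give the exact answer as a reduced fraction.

P(U = 2 | obs) = 1/4

Enumerate traces; 32 have nonzero weight after conditioning:
  (U=1, W=0, Y=0, Z=2, X=0) weight 3/160
  (U=1, W=0, Y=0, Z=2, X=1) weight 1/80
  (U=1, W=0, Y=1, Z=2, X=0) weight 3/160
  (U=1, W=0, Y=1, Z=2, X=1) weight 1/80
  (U=1, W=1, Y=0, Z=2, X=0) weight 1/160
  (U=1, W=1, Y=0, Z=2, X=1) weight 1/240
  (U=1, W=1, Y=1, Z=2, X=0) weight 1/160
  (U=1, W=1, Y=1, Z=2, X=1) weight 1/240
  (U=2, W=0, Y=0, Z=1, X=0) weight 3/160
  (U=3, W=0, Y=0, Z=0, X=0) weight 1/60
  … 22 more
Group by U:
  weight(U=1) = 1/12
  weight(U=2) = 1/12
  weight(U=3) = 1/6
Total weight = 1/12 + 1/12 + 1/6 = 1/3
P(U=1 | obs) = 1/12 / 1/3 = 1/4
P(U=2 | obs) = 1/12 / 1/3 = 1/4
P(U=3 | obs) = 1/6 / 1/3 = 1/2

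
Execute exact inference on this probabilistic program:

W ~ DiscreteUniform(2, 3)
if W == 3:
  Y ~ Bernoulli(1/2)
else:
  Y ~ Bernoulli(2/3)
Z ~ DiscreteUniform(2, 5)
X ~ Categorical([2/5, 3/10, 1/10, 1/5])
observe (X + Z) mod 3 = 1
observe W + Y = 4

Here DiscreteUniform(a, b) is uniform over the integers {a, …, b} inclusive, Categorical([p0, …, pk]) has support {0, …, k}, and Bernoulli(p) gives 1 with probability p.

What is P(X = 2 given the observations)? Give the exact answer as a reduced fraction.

P(X = 2 | obs) = 2/11

Enumerate traces; 5 have nonzero weight after conditioning:
  (W=3, Y=1, Z=2, X=2) weight 1/160
  (W=3, Y=1, Z=3, X=1) weight 3/160
  (W=3, Y=1, Z=4, X=0) weight 1/40
  (W=3, Y=1, Z=4, X=3) weight 1/80
  (W=3, Y=1, Z=5, X=2) weight 1/160
Group by X:
  weight(X=0) = 1/40
  weight(X=1) = 3/160
  weight(X=2) = 1/80
  weight(X=3) = 1/80
Total weight = 1/40 + 3/160 + 1/80 + 1/80 = 11/160
P(X=0 | obs) = 1/40 / 11/160 = 4/11
P(X=1 | obs) = 3/160 / 11/160 = 3/11
P(X=2 | obs) = 1/80 / 11/160 = 2/11
P(X=3 | obs) = 1/80 / 11/160 = 2/11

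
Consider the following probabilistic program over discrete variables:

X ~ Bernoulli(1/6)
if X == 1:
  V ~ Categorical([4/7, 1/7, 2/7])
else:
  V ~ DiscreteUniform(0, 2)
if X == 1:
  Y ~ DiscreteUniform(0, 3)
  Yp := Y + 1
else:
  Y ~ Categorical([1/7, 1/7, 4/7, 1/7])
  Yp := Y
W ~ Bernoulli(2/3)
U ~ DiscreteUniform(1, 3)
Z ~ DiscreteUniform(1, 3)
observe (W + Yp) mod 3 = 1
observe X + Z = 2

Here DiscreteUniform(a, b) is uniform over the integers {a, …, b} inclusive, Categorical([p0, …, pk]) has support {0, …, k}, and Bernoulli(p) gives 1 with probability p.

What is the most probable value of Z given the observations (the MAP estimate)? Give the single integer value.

argmax_v P(Z = v | obs) = 2

Enumerate traces; 54 have nonzero weight after conditioning:
  (X=0, V=0, Y=0, W=1, U=1, Z=2) weight 5/1701
  (X=0, V=0, Y=0, W=1, U=2, Z=2) weight 5/1701
  (X=0, V=0, Y=0, W=1, U=3, Z=2) weight 5/1701
  (X=0, V=0, Y=1, W=0, U=1, Z=2) weight 5/3402
  (X=0, V=0, Y=1, W=0, U=2, Z=2) weight 5/3402
  (X=0, V=0, Y=1, W=0, U=3, Z=2) weight 5/3402
  (X=0, V=0, Y=3, W=1, U=1, Z=2) weight 5/1701
  (X=0, V=0, Y=3, W=1, U=2, Z=2) weight 5/1701
  (X=1, V=0, Y=0, W=0, U=1, Z=1) weight 1/1134
  … 45 more
Group by Z:
  weight(Z=1) = 1/54
  weight(Z=2) = 25/378
Total weight = 1/54 + 25/378 = 16/189
P(Z=1 | obs) = 1/54 / 16/189 = 7/32
P(Z=2 | obs) = 25/378 / 16/189 = 25/32
argmax = 2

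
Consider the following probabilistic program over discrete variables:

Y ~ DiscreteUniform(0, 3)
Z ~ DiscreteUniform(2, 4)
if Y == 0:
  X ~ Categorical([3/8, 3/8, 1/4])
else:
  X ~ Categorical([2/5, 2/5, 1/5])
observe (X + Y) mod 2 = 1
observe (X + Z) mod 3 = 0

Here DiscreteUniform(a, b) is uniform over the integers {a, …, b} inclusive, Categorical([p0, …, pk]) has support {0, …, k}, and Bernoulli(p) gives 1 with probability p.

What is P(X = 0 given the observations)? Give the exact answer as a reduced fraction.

Enumerate traces; 6 have nonzero weight after conditioning:
  (Y=0, Z=2, X=1) weight 1/32
  (Y=1, Z=3, X=0) weight 1/30
  (Y=1, Z=4, X=2) weight 1/60
  (Y=2, Z=2, X=1) weight 1/30
  (Y=3, Z=3, X=0) weight 1/30
  (Y=3, Z=4, X=2) weight 1/60
Group by X:
  weight(X=0) = 1/15
  weight(X=1) = 31/480
  weight(X=2) = 1/30
Total weight = 1/15 + 31/480 + 1/30 = 79/480
P(X=0 | obs) = 1/15 / 79/480 = 32/79
P(X=1 | obs) = 31/480 / 79/480 = 31/79
P(X=2 | obs) = 1/30 / 79/480 = 16/79

P(X = 0 | obs) = 32/79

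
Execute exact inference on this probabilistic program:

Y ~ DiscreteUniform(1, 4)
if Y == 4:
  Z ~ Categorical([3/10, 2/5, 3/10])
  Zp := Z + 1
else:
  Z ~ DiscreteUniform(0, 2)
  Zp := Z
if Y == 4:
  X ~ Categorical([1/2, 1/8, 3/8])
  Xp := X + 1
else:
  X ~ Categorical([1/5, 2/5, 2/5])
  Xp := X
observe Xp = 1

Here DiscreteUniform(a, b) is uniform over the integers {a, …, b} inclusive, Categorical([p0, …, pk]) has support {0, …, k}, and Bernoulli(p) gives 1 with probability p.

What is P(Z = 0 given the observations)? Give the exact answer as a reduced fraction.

P(Z = 0 | obs) = 11/34

Enumerate traces; 12 have nonzero weight after conditioning:
  (Y=1, Z=0, X=1) weight 1/30
  (Y=1, Z=1, X=1) weight 1/30
  (Y=1, Z=2, X=1) weight 1/30
  (Y=2, Z=0, X=1) weight 1/30
  (Y=2, Z=1, X=1) weight 1/30
  (Y=2, Z=2, X=1) weight 1/30
  (Y=3, Z=0, X=1) weight 1/30
  (Y=3, Z=1, X=1) weight 1/30
  … 4 more
Group by Z:
  weight(Z=0) = 11/80
  weight(Z=1) = 3/20
  weight(Z=2) = 11/80
Total weight = 11/80 + 3/20 + 11/80 = 17/40
P(Z=0 | obs) = 11/80 / 17/40 = 11/34
P(Z=1 | obs) = 3/20 / 17/40 = 6/17
P(Z=2 | obs) = 11/80 / 17/40 = 11/34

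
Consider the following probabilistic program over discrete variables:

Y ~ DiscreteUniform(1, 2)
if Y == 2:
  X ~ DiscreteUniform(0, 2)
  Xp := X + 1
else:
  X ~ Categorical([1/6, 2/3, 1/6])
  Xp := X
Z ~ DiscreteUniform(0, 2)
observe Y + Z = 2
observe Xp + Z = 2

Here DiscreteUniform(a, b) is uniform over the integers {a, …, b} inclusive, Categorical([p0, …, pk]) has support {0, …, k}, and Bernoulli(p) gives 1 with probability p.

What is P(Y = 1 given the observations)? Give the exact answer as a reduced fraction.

Enumerate traces; 2 have nonzero weight after conditioning:
  (Y=1, X=1, Z=1) weight 1/9
  (Y=2, X=1, Z=0) weight 1/18
Group by Y:
  weight(Y=1) = 1/9
  weight(Y=2) = 1/18
Total weight = 1/9 + 1/18 = 1/6
P(Y=1 | obs) = 1/9 / 1/6 = 2/3
P(Y=2 | obs) = 1/18 / 1/6 = 1/3

P(Y = 1 | obs) = 2/3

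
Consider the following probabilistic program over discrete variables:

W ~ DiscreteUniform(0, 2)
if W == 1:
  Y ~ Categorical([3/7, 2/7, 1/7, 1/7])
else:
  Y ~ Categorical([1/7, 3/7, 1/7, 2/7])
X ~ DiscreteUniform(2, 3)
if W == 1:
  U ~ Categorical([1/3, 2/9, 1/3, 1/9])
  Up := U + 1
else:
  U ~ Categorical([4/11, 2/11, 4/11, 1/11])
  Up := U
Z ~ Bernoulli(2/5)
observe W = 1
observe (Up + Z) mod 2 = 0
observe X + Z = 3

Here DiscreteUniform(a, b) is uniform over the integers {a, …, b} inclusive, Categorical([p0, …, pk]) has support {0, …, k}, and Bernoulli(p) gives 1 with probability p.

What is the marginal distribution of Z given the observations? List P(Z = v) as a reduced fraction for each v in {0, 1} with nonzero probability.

Enumerate traces; 16 have nonzero weight after conditioning:
  (W=1, Y=0, X=2, U=0, Z=1) weight 1/105
  (W=1, Y=0, X=2, U=2, Z=1) weight 1/105
  (W=1, Y=0, X=3, U=1, Z=0) weight 1/105
  (W=1, Y=0, X=3, U=3, Z=0) weight 1/210
  (W=1, Y=1, X=2, U=0, Z=1) weight 2/315
  (W=1, Y=1, X=2, U=2, Z=1) weight 2/315
  (W=1, Y=1, X=3, U=1, Z=0) weight 2/315
  (W=1, Y=1, X=3, U=3, Z=0) weight 1/315
  … 8 more
Group by Z:
  weight(Z=0) = 1/30
  weight(Z=1) = 2/45
Total weight = 1/30 + 2/45 = 7/90
P(Z=0 | obs) = 1/30 / 7/90 = 3/7
P(Z=1 | obs) = 2/45 / 7/90 = 4/7

P(Z=0) = 3/7, P(Z=1) = 4/7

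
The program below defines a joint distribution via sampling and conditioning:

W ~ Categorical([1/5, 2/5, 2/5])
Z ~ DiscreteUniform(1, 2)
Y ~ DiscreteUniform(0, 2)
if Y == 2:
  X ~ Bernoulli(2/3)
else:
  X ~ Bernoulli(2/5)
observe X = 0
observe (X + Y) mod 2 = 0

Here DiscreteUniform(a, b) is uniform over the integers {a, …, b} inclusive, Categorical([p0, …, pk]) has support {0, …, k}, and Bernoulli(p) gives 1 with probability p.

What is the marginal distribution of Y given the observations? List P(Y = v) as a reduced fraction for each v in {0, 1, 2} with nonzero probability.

Enumerate traces; 12 have nonzero weight after conditioning:
  (W=0, Z=1, Y=0, X=0) weight 1/50
  (W=0, Z=1, Y=2, X=0) weight 1/90
  (W=0, Z=2, Y=0, X=0) weight 1/50
  (W=0, Z=2, Y=2, X=0) weight 1/90
  (W=1, Z=1, Y=0, X=0) weight 1/25
  (W=1, Z=1, Y=2, X=0) weight 1/45
  (W=1, Z=2, Y=0, X=0) weight 1/25
  (W=1, Z=2, Y=2, X=0) weight 1/45
  … 4 more
Group by Y:
  weight(Y=0) = 1/5
  weight(Y=2) = 1/9
Total weight = 1/5 + 1/9 = 14/45
P(Y=0 | obs) = 1/5 / 14/45 = 9/14
P(Y=2 | obs) = 1/9 / 14/45 = 5/14

P(Y=0) = 9/14, P(Y=2) = 5/14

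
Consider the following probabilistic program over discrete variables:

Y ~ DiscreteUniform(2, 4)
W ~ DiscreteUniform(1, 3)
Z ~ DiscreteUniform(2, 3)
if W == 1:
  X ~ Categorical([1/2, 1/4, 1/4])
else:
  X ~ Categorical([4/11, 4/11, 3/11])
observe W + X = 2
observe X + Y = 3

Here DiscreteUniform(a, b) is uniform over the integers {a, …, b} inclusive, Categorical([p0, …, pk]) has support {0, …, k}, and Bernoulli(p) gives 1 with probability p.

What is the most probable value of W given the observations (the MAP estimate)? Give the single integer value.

argmax_v P(W = v | obs) = 2

Enumerate traces; 4 have nonzero weight after conditioning:
  (Y=2, W=1, Z=2, X=1) weight 1/72
  (Y=2, W=1, Z=3, X=1) weight 1/72
  (Y=3, W=2, Z=2, X=0) weight 2/99
  (Y=3, W=2, Z=3, X=0) weight 2/99
Group by W:
  weight(W=1) = 1/36
  weight(W=2) = 4/99
Total weight = 1/36 + 4/99 = 3/44
P(W=1 | obs) = 1/36 / 3/44 = 11/27
P(W=2 | obs) = 4/99 / 3/44 = 16/27
argmax = 2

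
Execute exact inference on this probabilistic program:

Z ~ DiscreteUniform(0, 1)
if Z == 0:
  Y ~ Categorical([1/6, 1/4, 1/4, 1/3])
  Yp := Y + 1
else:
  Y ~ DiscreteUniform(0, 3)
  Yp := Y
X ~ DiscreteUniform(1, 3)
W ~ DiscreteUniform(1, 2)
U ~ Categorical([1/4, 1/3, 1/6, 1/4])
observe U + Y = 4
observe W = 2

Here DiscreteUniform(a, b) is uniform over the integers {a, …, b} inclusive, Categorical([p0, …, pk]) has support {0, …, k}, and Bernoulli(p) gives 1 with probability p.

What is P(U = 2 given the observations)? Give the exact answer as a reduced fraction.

Enumerate traces; 18 have nonzero weight after conditioning:
  (Z=0, Y=1, X=1, W=2, U=3) weight 1/192
  (Z=0, Y=1, X=2, W=2, U=3) weight 1/192
  (Z=0, Y=1, X=3, W=2, U=3) weight 1/192
  (Z=0, Y=2, X=1, W=2, U=2) weight 1/288
  (Z=0, Y=2, X=2, W=2, U=2) weight 1/288
  (Z=0, Y=2, X=3, W=2, U=2) weight 1/288
  (Z=0, Y=3, X=1, W=2, U=1) weight 1/108
  (Z=0, Y=3, X=2, W=2, U=1) weight 1/108
  … 10 more
Group by U:
  weight(U=1) = 7/144
  weight(U=2) = 1/48
  weight(U=3) = 1/32
Total weight = 7/144 + 1/48 + 1/32 = 29/288
P(U=1 | obs) = 7/144 / 29/288 = 14/29
P(U=2 | obs) = 1/48 / 29/288 = 6/29
P(U=3 | obs) = 1/32 / 29/288 = 9/29

P(U = 2 | obs) = 6/29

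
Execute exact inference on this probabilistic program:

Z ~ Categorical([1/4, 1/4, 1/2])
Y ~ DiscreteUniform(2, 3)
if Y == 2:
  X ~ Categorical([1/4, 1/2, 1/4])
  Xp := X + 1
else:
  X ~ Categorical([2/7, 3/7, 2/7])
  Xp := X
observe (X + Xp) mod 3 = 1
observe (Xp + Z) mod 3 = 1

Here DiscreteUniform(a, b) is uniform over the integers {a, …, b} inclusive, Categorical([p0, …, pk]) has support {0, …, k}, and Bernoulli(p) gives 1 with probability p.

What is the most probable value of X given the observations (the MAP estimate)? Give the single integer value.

Enumerate traces; 2 have nonzero weight after conditioning:
  (Z=0, Y=2, X=0) weight 1/32
  (Z=2, Y=3, X=2) weight 1/14
Group by X:
  weight(X=0) = 1/32
  weight(X=2) = 1/14
Total weight = 1/32 + 1/14 = 23/224
P(X=0 | obs) = 1/32 / 23/224 = 7/23
P(X=2 | obs) = 1/14 / 23/224 = 16/23
argmax = 2

argmax_v P(X = v | obs) = 2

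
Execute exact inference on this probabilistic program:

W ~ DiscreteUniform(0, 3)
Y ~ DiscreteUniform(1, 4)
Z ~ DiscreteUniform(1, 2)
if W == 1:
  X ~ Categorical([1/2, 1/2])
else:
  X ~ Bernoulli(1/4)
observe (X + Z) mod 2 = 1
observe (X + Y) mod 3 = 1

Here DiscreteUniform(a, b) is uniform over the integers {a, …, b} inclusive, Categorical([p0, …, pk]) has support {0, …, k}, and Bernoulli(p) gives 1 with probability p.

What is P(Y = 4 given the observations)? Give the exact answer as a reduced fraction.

Enumerate traces; 12 have nonzero weight after conditioning:
  (W=0, Y=1, Z=1, X=0) weight 3/128
  (W=0, Y=3, Z=2, X=1) weight 1/128
  (W=0, Y=4, Z=1, X=0) weight 3/128
  (W=1, Y=1, Z=1, X=0) weight 1/64
  (W=1, Y=3, Z=2, X=1) weight 1/64
  (W=1, Y=4, Z=1, X=0) weight 1/64
  (W=2, Y=1, Z=1, X=0) weight 3/128
  (W=2, Y=3, Z=2, X=1) weight 1/128
  … 4 more
Group by Y:
  weight(Y=1) = 11/128
  weight(Y=3) = 5/128
  weight(Y=4) = 11/128
Total weight = 11/128 + 5/128 + 11/128 = 27/128
P(Y=1 | obs) = 11/128 / 27/128 = 11/27
P(Y=3 | obs) = 5/128 / 27/128 = 5/27
P(Y=4 | obs) = 11/128 / 27/128 = 11/27

P(Y = 4 | obs) = 11/27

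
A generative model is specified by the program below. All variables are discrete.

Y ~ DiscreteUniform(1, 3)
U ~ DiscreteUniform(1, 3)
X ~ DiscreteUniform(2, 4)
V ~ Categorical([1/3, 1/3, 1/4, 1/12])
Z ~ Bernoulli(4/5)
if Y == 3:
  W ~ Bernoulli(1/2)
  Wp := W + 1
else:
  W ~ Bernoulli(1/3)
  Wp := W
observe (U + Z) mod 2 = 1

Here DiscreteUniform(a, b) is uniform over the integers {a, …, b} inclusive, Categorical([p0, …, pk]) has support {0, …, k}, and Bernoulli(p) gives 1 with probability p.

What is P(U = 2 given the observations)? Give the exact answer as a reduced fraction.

Enumerate traces; 216 have nonzero weight after conditioning:
  (Y=1, U=1, X=2, V=0, Z=0, W=0) weight 2/1215
  (Y=1, U=1, X=2, V=0, Z=0, W=1) weight 1/1215
  (Y=1, U=1, X=2, V=1, Z=0, W=0) weight 2/1215
  (Y=1, U=1, X=2, V=1, Z=0, W=1) weight 1/1215
  (Y=1, U=1, X=2, V=2, Z=0, W=0) weight 1/810
  (Y=1, U=1, X=2, V=2, Z=0, W=1) weight 1/1620
  (Y=1, U=1, X=2, V=3, Z=0, W=0) weight 1/2430
  (Y=1, U=1, X=2, V=3, Z=0, W=1) weight 1/4860
  (Y=1, U=2, X=2, V=0, Z=1, W=0) weight 8/1215
  (Y=1, U=3, X=2, V=0, Z=0, W=0) weight 2/1215
  … 206 more
Group by U:
  weight(U=1) = 1/15
  weight(U=2) = 4/15
  weight(U=3) = 1/15
Total weight = 1/15 + 4/15 + 1/15 = 2/5
P(U=1 | obs) = 1/15 / 2/5 = 1/6
P(U=2 | obs) = 4/15 / 2/5 = 2/3
P(U=3 | obs) = 1/15 / 2/5 = 1/6

P(U = 2 | obs) = 2/3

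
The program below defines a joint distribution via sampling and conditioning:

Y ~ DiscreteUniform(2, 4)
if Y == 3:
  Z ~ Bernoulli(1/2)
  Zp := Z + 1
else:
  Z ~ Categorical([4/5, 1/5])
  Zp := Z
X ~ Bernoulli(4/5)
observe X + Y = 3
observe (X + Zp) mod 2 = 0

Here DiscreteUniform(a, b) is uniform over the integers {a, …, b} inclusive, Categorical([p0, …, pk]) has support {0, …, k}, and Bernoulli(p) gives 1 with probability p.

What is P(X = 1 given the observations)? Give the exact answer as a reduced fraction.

P(X = 1 | obs) = 8/13

Enumerate traces; 2 have nonzero weight after conditioning:
  (Y=2, Z=1, X=1) weight 4/75
  (Y=3, Z=1, X=0) weight 1/30
Group by X:
  weight(X=0) = 1/30
  weight(X=1) = 4/75
Total weight = 1/30 + 4/75 = 13/150
P(X=0 | obs) = 1/30 / 13/150 = 5/13
P(X=1 | obs) = 4/75 / 13/150 = 8/13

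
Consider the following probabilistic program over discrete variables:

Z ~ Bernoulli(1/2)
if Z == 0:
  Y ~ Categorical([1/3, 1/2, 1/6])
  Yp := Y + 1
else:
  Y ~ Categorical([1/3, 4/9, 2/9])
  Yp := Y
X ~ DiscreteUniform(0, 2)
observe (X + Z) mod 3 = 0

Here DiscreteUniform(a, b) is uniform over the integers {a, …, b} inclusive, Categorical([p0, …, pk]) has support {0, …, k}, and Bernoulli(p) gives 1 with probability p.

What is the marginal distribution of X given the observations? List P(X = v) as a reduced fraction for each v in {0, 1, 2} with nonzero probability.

P(X=0) = 1/2, P(X=2) = 1/2

Enumerate traces; 6 have nonzero weight after conditioning:
  (Z=0, Y=0, X=0) weight 1/18
  (Z=0, Y=1, X=0) weight 1/12
  (Z=0, Y=2, X=0) weight 1/36
  (Z=1, Y=0, X=2) weight 1/18
  (Z=1, Y=1, X=2) weight 2/27
  (Z=1, Y=2, X=2) weight 1/27
Group by X:
  weight(X=0) = 1/6
  weight(X=2) = 1/6
Total weight = 1/6 + 1/6 = 1/3
P(X=0 | obs) = 1/6 / 1/3 = 1/2
P(X=2 | obs) = 1/6 / 1/3 = 1/2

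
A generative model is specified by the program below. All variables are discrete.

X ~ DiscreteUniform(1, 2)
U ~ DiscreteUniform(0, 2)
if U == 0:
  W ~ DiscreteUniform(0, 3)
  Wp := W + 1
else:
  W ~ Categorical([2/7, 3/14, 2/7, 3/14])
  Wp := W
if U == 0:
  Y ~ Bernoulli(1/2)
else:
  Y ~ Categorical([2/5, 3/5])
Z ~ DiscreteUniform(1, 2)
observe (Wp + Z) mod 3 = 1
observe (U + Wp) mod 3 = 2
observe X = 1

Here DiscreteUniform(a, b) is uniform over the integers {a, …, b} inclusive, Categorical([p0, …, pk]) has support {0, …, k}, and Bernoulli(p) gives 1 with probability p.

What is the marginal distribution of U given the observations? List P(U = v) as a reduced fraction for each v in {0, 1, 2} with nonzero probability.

P(U=0) = 1/3, P(U=2) = 2/3

Enumerate traces; 6 have nonzero weight after conditioning:
  (X=1, U=0, W=1, Y=0, Z=2) weight 1/96
  (X=1, U=0, W=1, Y=1, Z=2) weight 1/96
  (X=1, U=2, W=0, Y=0, Z=1) weight 1/105
  (X=1, U=2, W=0, Y=1, Z=1) weight 1/70
  (X=1, U=2, W=3, Y=0, Z=1) weight 1/140
  (X=1, U=2, W=3, Y=1, Z=1) weight 3/280
Group by U:
  weight(U=0) = 1/48
  weight(U=2) = 1/24
Total weight = 1/48 + 1/24 = 1/16
P(U=0 | obs) = 1/48 / 1/16 = 1/3
P(U=2 | obs) = 1/24 / 1/16 = 2/3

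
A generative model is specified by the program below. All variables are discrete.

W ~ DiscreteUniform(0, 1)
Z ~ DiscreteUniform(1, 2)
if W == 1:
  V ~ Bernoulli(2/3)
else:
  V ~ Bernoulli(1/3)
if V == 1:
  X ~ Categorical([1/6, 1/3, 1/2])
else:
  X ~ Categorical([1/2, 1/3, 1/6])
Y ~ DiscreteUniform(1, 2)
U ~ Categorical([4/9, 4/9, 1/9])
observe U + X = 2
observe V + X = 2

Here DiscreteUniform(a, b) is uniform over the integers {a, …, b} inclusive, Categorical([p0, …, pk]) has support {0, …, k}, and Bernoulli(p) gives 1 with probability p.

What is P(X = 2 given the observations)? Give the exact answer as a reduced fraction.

Enumerate traces; 16 have nonzero weight after conditioning:
  (W=0, Z=1, V=0, X=2, Y=1, U=0) weight 1/162
  (W=0, Z=1, V=0, X=2, Y=2, U=0) weight 1/162
  (W=0, Z=1, V=1, X=1, Y=1, U=1) weight 1/162
  (W=0, Z=1, V=1, X=1, Y=2, U=1) weight 1/162
  (W=0, Z=2, V=0, X=2, Y=1, U=0) weight 1/162
  (W=0, Z=2, V=0, X=2, Y=2, U=0) weight 1/162
  (W=0, Z=2, V=1, X=1, Y=1, U=1) weight 1/162
  (W=0, Z=2, V=1, X=1, Y=2, U=1) weight 1/162
  … 8 more
Group by X:
  weight(X=1) = 2/27
  weight(X=2) = 1/27
Total weight = 2/27 + 1/27 = 1/9
P(X=1 | obs) = 2/27 / 1/9 = 2/3
P(X=2 | obs) = 1/27 / 1/9 = 1/3

P(X = 2 | obs) = 1/3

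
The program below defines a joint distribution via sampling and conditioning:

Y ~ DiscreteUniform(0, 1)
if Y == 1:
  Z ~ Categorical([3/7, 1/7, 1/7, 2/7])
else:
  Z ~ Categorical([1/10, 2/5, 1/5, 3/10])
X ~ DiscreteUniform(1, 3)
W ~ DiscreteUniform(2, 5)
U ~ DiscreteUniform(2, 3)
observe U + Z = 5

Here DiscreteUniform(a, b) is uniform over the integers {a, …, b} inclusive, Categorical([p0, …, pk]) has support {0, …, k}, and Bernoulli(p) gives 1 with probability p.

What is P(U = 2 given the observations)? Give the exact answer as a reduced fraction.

P(U = 2 | obs) = 41/65

Enumerate traces; 48 have nonzero weight after conditioning:
  (Y=0, Z=2, X=1, W=2, U=3) weight 1/240
  (Y=0, Z=2, X=1, W=3, U=3) weight 1/240
  (Y=0, Z=2, X=1, W=4, U=3) weight 1/240
  (Y=0, Z=2, X=1, W=5, U=3) weight 1/240
  (Y=0, Z=2, X=2, W=2, U=3) weight 1/240
  (Y=0, Z=2, X=2, W=3, U=3) weight 1/240
  (Y=0, Z=2, X=2, W=4, U=3) weight 1/240
  (Y=0, Z=2, X=2, W=5, U=3) weight 1/240
  (Y=0, Z=3, X=1, W=2, U=2) weight 1/160
  … 39 more
Group by U:
  weight(U=2) = 41/280
  weight(U=3) = 3/35
Total weight = 41/280 + 3/35 = 13/56
P(U=2 | obs) = 41/280 / 13/56 = 41/65
P(U=3 | obs) = 3/35 / 13/56 = 24/65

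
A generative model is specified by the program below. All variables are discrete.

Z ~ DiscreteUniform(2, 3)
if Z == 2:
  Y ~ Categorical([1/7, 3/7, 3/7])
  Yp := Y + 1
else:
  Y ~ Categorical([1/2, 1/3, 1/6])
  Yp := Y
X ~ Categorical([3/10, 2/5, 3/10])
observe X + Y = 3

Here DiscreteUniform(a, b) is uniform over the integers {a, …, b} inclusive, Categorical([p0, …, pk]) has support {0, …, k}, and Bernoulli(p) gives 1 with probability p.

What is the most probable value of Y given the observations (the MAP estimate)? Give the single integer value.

Enumerate traces; 4 have nonzero weight after conditioning:
  (Z=2, Y=1, X=2) weight 9/140
  (Z=2, Y=2, X=1) weight 3/35
  (Z=3, Y=1, X=2) weight 1/20
  (Z=3, Y=2, X=1) weight 1/30
Group by Y:
  weight(Y=1) = 4/35
  weight(Y=2) = 5/42
Total weight = 4/35 + 5/42 = 7/30
P(Y=1 | obs) = 4/35 / 7/30 = 24/49
P(Y=2 | obs) = 5/42 / 7/30 = 25/49
argmax = 2

argmax_v P(Y = v | obs) = 2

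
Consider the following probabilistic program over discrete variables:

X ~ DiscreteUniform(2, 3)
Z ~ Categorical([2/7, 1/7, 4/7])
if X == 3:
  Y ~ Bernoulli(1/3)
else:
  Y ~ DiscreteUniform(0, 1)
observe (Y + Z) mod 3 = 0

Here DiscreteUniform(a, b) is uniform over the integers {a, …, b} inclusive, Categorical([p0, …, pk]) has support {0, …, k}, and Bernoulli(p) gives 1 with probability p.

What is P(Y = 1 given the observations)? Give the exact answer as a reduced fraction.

P(Y = 1 | obs) = 10/17

Enumerate traces; 4 have nonzero weight after conditioning:
  (X=2, Z=0, Y=0) weight 1/14
  (X=2, Z=2, Y=1) weight 1/7
  (X=3, Z=0, Y=0) weight 2/21
  (X=3, Z=2, Y=1) weight 2/21
Group by Y:
  weight(Y=0) = 1/6
  weight(Y=1) = 5/21
Total weight = 1/6 + 5/21 = 17/42
P(Y=0 | obs) = 1/6 / 17/42 = 7/17
P(Y=1 | obs) = 5/21 / 17/42 = 10/17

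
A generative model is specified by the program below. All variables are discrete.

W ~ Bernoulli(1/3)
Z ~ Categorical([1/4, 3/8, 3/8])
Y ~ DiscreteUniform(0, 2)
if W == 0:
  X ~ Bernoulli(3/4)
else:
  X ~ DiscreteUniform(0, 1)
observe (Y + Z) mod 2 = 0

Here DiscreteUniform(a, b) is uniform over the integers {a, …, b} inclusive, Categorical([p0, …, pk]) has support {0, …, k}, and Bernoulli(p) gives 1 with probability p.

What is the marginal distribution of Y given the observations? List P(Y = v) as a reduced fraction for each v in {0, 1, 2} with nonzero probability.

P(Y=0) = 5/13, P(Y=1) = 3/13, P(Y=2) = 5/13

Enumerate traces; 20 have nonzero weight after conditioning:
  (W=0, Z=0, Y=0, X=0) weight 1/72
  (W=0, Z=0, Y=0, X=1) weight 1/24
  (W=0, Z=0, Y=2, X=0) weight 1/72
  (W=0, Z=0, Y=2, X=1) weight 1/24
  (W=0, Z=1, Y=1, X=0) weight 1/48
  (W=0, Z=1, Y=1, X=1) weight 1/16
  (W=0, Z=2, Y=0, X=0) weight 1/48
  (W=0, Z=2, Y=0, X=1) weight 1/16
  … 12 more
Group by Y:
  weight(Y=0) = 5/24
  weight(Y=1) = 1/8
  weight(Y=2) = 5/24
Total weight = 5/24 + 1/8 + 5/24 = 13/24
P(Y=0 | obs) = 5/24 / 13/24 = 5/13
P(Y=1 | obs) = 1/8 / 13/24 = 3/13
P(Y=2 | obs) = 5/24 / 13/24 = 5/13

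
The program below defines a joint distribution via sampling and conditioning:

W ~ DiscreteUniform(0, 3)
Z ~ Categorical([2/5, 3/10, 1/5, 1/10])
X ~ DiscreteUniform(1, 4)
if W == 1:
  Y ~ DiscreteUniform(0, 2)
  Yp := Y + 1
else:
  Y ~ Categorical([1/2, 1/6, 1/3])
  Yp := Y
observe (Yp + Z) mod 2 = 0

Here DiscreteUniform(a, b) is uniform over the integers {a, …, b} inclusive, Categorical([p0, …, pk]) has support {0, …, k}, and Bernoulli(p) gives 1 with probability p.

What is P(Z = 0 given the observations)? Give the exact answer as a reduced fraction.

P(Z = 0 | obs) = 34/65

Enumerate traces; 96 have nonzero weight after conditioning:
  (W=0, Z=0, X=1, Y=0) weight 1/80
  (W=0, Z=0, X=1, Y=2) weight 1/120
  (W=0, Z=0, X=2, Y=0) weight 1/80
  (W=0, Z=0, X=2, Y=2) weight 1/120
  (W=0, Z=0, X=3, Y=0) weight 1/80
  (W=0, Z=0, X=3, Y=2) weight 1/120
  (W=0, Z=0, X=4, Y=0) weight 1/80
  (W=0, Z=0, X=4, Y=2) weight 1/120
  (W=0, Z=1, X=1, Y=1) weight 1/320
  (W=0, Z=2, X=1, Y=0) weight 1/160
  … 86 more
Group by Z:
  weight(Z=0) = 17/60
  weight(Z=1) = 7/80
  weight(Z=2) = 17/120
  weight(Z=3) = 7/240
Total weight = 17/60 + 7/80 + 17/120 + 7/240 = 13/24
P(Z=0 | obs) = 17/60 / 13/24 = 34/65
P(Z=1 | obs) = 7/80 / 13/24 = 21/130
P(Z=2 | obs) = 17/120 / 13/24 = 17/65
P(Z=3 | obs) = 7/240 / 13/24 = 7/130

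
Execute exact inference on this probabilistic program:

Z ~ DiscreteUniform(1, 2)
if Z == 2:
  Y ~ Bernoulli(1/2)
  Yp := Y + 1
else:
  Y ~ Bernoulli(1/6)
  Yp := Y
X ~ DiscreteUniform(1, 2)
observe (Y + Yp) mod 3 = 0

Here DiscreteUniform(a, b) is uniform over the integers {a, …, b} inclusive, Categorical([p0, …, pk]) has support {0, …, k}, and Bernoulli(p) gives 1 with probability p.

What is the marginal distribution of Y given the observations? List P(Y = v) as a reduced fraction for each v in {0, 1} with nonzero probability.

P(Y=0) = 5/8, P(Y=1) = 3/8

Enumerate traces; 4 have nonzero weight after conditioning:
  (Z=1, Y=0, X=1) weight 5/24
  (Z=1, Y=0, X=2) weight 5/24
  (Z=2, Y=1, X=1) weight 1/8
  (Z=2, Y=1, X=2) weight 1/8
Group by Y:
  weight(Y=0) = 5/12
  weight(Y=1) = 1/4
Total weight = 5/12 + 1/4 = 2/3
P(Y=0 | obs) = 5/12 / 2/3 = 5/8
P(Y=1 | obs) = 1/4 / 2/3 = 3/8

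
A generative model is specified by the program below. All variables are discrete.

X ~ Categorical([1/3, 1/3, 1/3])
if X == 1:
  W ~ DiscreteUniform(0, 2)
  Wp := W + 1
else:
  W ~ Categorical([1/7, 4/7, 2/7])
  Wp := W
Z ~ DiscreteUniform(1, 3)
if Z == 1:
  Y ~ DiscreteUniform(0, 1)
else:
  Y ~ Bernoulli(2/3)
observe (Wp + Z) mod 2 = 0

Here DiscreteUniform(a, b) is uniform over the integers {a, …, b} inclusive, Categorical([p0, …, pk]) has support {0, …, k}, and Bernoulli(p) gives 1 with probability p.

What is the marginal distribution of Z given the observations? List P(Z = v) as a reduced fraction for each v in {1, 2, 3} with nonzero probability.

Enumerate traces; 26 have nonzero weight after conditioning:
  (X=0, W=0, Z=2, Y=0) weight 1/189
  (X=0, W=0, Z=2, Y=1) weight 2/189
  (X=0, W=1, Z=1, Y=0) weight 2/63
  (X=0, W=1, Z=1, Y=1) weight 2/63
  (X=0, W=1, Z=3, Y=0) weight 4/189
  (X=0, W=1, Z=3, Y=1) weight 8/189
  (X=0, W=2, Z=2, Y=0) weight 2/189
  (X=0, W=2, Z=2, Y=1) weight 4/189
  … 18 more
Group by Z:
  weight(Z=1) = 38/189
  weight(Z=2) = 25/189
  weight(Z=3) = 38/189
Total weight = 38/189 + 25/189 + 38/189 = 101/189
P(Z=1 | obs) = 38/189 / 101/189 = 38/101
P(Z=2 | obs) = 25/189 / 101/189 = 25/101
P(Z=3 | obs) = 38/189 / 101/189 = 38/101

P(Z=1) = 38/101, P(Z=2) = 25/101, P(Z=3) = 38/101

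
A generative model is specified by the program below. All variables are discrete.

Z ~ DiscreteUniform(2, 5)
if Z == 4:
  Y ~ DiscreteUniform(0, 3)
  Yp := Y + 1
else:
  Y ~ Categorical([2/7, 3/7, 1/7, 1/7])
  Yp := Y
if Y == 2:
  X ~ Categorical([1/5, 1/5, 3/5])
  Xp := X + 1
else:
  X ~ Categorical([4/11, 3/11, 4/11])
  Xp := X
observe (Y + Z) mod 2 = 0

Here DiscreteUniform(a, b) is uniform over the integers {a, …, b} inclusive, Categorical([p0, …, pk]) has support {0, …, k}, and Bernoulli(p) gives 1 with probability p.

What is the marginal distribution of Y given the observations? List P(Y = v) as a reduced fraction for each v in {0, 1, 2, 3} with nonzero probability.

Enumerate traces; 24 have nonzero weight after conditioning:
  (Z=2, Y=0, X=0) weight 2/77
  (Z=2, Y=0, X=1) weight 3/154
  (Z=2, Y=0, X=2) weight 2/77
  (Z=2, Y=2, X=0) weight 1/140
  (Z=2, Y=2, X=1) weight 1/140
  (Z=2, Y=2, X=2) weight 3/140
  (Z=3, Y=1, X=0) weight 3/77
  (Z=3, Y=1, X=1) weight 9/308
  (Z=3, Y=3, X=0) weight 1/77
  … 15 more
Group by Y:
  weight(Y=0) = 15/112
  weight(Y=1) = 3/14
  weight(Y=2) = 11/112
  weight(Y=3) = 1/14
Total weight = 15/112 + 3/14 + 11/112 + 1/14 = 29/56
P(Y=0 | obs) = 15/112 / 29/56 = 15/58
P(Y=1 | obs) = 3/14 / 29/56 = 12/29
P(Y=2 | obs) = 11/112 / 29/56 = 11/58
P(Y=3 | obs) = 1/14 / 29/56 = 4/29

P(Y=0) = 15/58, P(Y=1) = 12/29, P(Y=2) = 11/58, P(Y=3) = 4/29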